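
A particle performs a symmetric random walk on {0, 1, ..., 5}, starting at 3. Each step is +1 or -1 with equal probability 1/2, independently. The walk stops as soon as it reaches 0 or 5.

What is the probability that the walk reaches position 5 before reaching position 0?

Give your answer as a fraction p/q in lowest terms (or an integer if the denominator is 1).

Symmetric walk (p = 1/2): the harmonic-function argument gives P(hit 5 before 0 | start at 3) = a/N.
P = 3/5 = 3/5

Answer: 3/5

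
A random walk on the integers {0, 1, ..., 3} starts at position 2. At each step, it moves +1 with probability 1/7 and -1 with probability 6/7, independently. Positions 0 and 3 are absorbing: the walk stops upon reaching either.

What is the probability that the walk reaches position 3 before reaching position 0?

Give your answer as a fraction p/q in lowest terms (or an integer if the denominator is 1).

Answer: 7/43

Derivation:
Biased walk: p = 1/7, q = 6/7, r = q/p = 6
Gambler's ruin: P(hit 3 before 0 | start at 2) = (1 - r^a)/(1 - r^N)
r^2 = 36; r^3 = 216
P = (1 - 36) / (1 - 216) = -35 / -215 = 7/43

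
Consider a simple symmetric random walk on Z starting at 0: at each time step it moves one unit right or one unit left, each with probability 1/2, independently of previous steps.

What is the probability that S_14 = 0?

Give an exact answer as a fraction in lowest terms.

To return to 0 after 14 steps: need exactly 7 steps of +1 and 7 of -1.
Favorable paths: C(14,7) = 3432
Total paths: 2^14 = 16384
P = 3432/16384 = 429/2048

Answer: 429/2048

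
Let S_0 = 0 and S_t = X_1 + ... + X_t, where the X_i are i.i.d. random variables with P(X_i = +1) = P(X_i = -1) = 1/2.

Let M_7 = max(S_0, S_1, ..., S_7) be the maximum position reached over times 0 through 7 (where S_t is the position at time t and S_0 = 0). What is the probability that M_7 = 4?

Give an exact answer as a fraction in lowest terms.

Let M_7 = max(S_0,...,S_7). Use the reflection principle: for j ≥ 1, #{paths with M_7 ≥ j} = #{S_7 ≥ j} + #{S_7 ≥ j+1}.
By reflection, #{M_7 ≥ 4} = #{S_7 ≥ 4} + #{S_7 ≥ 5} = 8 + 8 = 16.
#{M_7 ≥ 5} = #{S_7 ≥ 5} + #{S_7 ≥ 6} = 8 + 1 = 9.
#{M_7 = 4} = 16 - 9 = 7.
P(M_7 = 4) = 7/128 = 7/128

Answer: 7/128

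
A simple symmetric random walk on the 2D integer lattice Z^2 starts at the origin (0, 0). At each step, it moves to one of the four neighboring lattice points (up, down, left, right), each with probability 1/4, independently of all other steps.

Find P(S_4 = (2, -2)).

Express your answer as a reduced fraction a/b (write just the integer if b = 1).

Let h be the number of horizontal steps (so 4-h are vertical). To end at (2,-2) need (h+2)/2 right-steps and ((4-h)-2)/2 up-steps.
Sum over h with 2 ≤ h ≤ 2, h ≡ 0 (mod 2), 4-h ≡ 0 (mod 2):
h=2: C(4,2)·C(2,2)·C(2,0) = 6·1·1 = 6
Total favorable: 6
Total paths: 4^4 = 256
P = 6/256 = 3/128

Answer: 3/128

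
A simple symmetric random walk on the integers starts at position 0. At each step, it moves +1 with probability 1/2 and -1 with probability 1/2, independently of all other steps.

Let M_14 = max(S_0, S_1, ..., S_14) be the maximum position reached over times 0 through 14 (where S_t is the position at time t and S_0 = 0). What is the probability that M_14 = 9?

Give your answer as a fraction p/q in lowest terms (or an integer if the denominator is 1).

Let M_14 = max(S_0,...,S_14). Use the reflection principle: for j ≥ 1, #{paths with M_14 ≥ j} = #{S_14 ≥ j} + #{S_14 ≥ j+1}.
By reflection, #{M_14 ≥ 9} = #{S_14 ≥ 9} + #{S_14 ≥ 10} = 106 + 106 = 212.
#{M_14 ≥ 10} = #{S_14 ≥ 10} + #{S_14 ≥ 11} = 106 + 15 = 121.
#{M_14 = 9} = 212 - 121 = 91.
P(M_14 = 9) = 91/16384 = 91/16384

Answer: 91/16384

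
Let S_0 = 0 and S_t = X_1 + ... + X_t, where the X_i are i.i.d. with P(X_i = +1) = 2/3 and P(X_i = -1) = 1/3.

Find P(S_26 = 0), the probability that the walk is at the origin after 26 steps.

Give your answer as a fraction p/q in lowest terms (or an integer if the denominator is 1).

Answer: 85201715200/2541865828329

Derivation:
To be at 0 after 26 steps: need exactly 13 steps of +1 and 13 of -1.
Number of such sequences: C(26,13) = 10400600
Each has probability (2/3)^13 · (1/3)^13 = 8192/2541865828329
P = 10400600 · 8192/2541865828329 = 85201715200/2541865828329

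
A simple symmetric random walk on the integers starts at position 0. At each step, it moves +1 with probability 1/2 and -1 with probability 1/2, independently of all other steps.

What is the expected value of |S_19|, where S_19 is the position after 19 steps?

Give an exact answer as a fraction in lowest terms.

Answer: 230945/65536

Derivation:
S_19 takes values m ≡ 1 (mod 2) with |m| ≤ 19; P(S_19=m) = C(19,(19+m)/2)/2^19.
Total paths: 2^19 = 524288
Distribution: P(S=-19)=1/524288, P(S=-17)=19/524288, P(S=-15)=171/524288, P(S=-13)=969/524288, P(S=-11)=3876/524288, P(S=-9)=11628/524288, P(S=-7)=27132/524288, P(S=-5)=50388/524288, P(S=-3)=75582/524288, P(S=-1)=92378/524288, P(S=1)=92378/524288, P(S=3)=75582/524288, P(S=5)=50388/524288, P(S=7)=27132/524288, P(S=9)=11628/524288, P(S=11)=3876/524288, P(S=13)=969/524288, P(S=15)=171/524288, P(S=17)=19/524288, P(S=19)=1/524288
E[|S_19|] = Σ_m |m|·P(S_19=m) = 1847560/524288 = 230945/65536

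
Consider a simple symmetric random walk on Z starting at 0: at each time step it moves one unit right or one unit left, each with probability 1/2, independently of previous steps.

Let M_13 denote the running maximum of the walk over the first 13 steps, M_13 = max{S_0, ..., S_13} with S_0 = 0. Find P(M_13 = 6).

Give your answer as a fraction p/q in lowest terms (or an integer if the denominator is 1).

Answer: 143/4096

Derivation:
Let M_13 = max(S_0,...,S_13). Use the reflection principle: for j ≥ 1, #{paths with M_13 ≥ j} = #{S_13 ≥ j} + #{S_13 ≥ j+1}.
By reflection, #{M_13 ≥ 6} = #{S_13 ≥ 6} + #{S_13 ≥ 7} = 378 + 378 = 756.
#{M_13 ≥ 7} = #{S_13 ≥ 7} + #{S_13 ≥ 8} = 378 + 92 = 470.
#{M_13 = 6} = 756 - 470 = 286.
P(M_13 = 6) = 286/8192 = 143/4096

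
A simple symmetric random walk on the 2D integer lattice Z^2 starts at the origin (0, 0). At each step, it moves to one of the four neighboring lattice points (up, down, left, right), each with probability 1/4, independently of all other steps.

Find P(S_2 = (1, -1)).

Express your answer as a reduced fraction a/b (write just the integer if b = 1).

Let h be the number of horizontal steps (so 2-h are vertical). To end at (1,-1) need (h+1)/2 right-steps and ((2-h)-1)/2 up-steps.
Sum over h with 1 ≤ h ≤ 1, h ≡ 1 (mod 2), 2-h ≡ 1 (mod 2):
h=1: C(2,1)·C(1,1)·C(1,0) = 2·1·1 = 2
Total favorable: 2
Total paths: 4^2 = 16
P = 2/16 = 1/8

Answer: 1/8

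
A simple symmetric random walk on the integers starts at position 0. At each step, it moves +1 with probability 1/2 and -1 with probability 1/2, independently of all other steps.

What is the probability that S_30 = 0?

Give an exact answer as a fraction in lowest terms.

To return to 0 after 30 steps: need exactly 15 steps of +1 and 15 of -1.
Favorable paths: C(30,15) = 155117520
Total paths: 2^30 = 1073741824
P = 155117520/1073741824 = 9694845/67108864

Answer: 9694845/67108864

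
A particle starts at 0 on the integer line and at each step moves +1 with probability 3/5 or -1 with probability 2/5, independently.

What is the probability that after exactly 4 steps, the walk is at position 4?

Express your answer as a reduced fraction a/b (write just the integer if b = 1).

To reach position 4 after 4 steps: need 4 steps of +1 and 0 steps of -1.
Number of such sequences: C(4,4) = 1
Each has probability (3/5)^4 · (2/5)^0 = 81/625
P = 1 · 81/625 = 81/625

Answer: 81/625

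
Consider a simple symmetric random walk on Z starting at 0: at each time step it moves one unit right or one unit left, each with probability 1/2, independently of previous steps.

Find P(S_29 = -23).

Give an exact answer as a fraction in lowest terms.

To reach position -23 after 29 steps: need 3 steps of +1 and 26 of -1.
Favorable paths: C(29,3) = 3654
Total paths: 2^29 = 536870912
P = 3654/536870912 = 1827/268435456

Answer: 1827/268435456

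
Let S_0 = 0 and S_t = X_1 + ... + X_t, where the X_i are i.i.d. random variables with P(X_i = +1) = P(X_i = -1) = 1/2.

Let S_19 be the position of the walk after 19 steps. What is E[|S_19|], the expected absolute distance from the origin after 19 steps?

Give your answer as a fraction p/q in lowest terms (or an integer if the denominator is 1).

Answer: 230945/65536

Derivation:
S_19 takes values m ≡ 1 (mod 2) with |m| ≤ 19; P(S_19=m) = C(19,(19+m)/2)/2^19.
Total paths: 2^19 = 524288
Distribution: P(S=-19)=1/524288, P(S=-17)=19/524288, P(S=-15)=171/524288, P(S=-13)=969/524288, P(S=-11)=3876/524288, P(S=-9)=11628/524288, P(S=-7)=27132/524288, P(S=-5)=50388/524288, P(S=-3)=75582/524288, P(S=-1)=92378/524288, P(S=1)=92378/524288, P(S=3)=75582/524288, P(S=5)=50388/524288, P(S=7)=27132/524288, P(S=9)=11628/524288, P(S=11)=3876/524288, P(S=13)=969/524288, P(S=15)=171/524288, P(S=17)=19/524288, P(S=19)=1/524288
E[|S_19|] = Σ_m |m|·P(S_19=m) = 1847560/524288 = 230945/65536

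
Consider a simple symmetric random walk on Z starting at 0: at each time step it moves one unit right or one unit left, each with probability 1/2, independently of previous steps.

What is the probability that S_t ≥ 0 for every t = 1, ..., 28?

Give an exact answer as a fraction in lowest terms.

Let f(t,s) = #length-t paths at position s with S_1..S_t all ≥ 0.
f(t,s) = f(t-1,s-1) + f(t-1,s+1) for s ≥ 0; f(t,s) = 0 for s < 0.
t=0: f(0,0)=1
t=1: f(1,1)=1
t=2: f(2,0)=1 f(2,2)=1
t=3: f(3,1)=2 f(3,3)=1
t=4: f(4,0)=2 f(4,2)=3 f(4,4)=1
t=5: f(5,1)=5 f(5,3)=4 f(5,5)=1
t=6: f(6,0)=5 f(6,2)=9 f(6,4)=5 f(6,6)=1
t=7: f(7,1)=14 f(7,3)=14 f(7,5)=6 f(7,7)=1
t=8: f(8,0)=14 f(8,2)=28 f(8,4)=20 f(8,6)=7 f(8,8)=1
t=9: f(9,1)=42 f(9,3)=48 f(9,5)=27 f(9,7)=8 f(9,9)=1
t=10: f(10,0)=42 f(10,2)=90 f(10,4)=75 f(10,6)=35 f(10,8)=9 f(10,10)=1
t=11: f(11,1)=132 f(11,3)=165 f(11,5)=110 f(11,7)=44 f(11,9)=10 f(11,11)=1
t=12: f(12,0)=132 f(12,2)=297 f(12,4)=275 f(12,6)=154 f(12,8)=54 f(12,10)=11 f(12,12)=1
t=13: f(13,1)=429 f(13,3)=572 f(13,5)=429 f(13,7)=208 f(13,9)=65 f(13,11)=12 f(13,13)=1
t=14: f(14,0)=429 f(14,2)=1001 f(14,4)=1001 f(14,6)=637 f(14,8)=273 f(14,10)=77 f(14,12)=13 f(14,14)=1
t=15: f(15,1)=1430 f(15,3)=2002 f(15,5)=1638 f(15,7)=910 f(15,9)=350 f(15,11)=90 f(15,13)=14 f(15,15)=1
t=16: f(16,0)=1430 f(16,2)=3432 f(16,4)=3640 f(16,6)=2548 f(16,8)=1260 f(16,10)=440 f(16,12)=104 f(16,14)=15 f(16,16)=1
t=17: f(17,1)=4862 f(17,3)=7072 f(17,5)=6188 f(17,7)=3808 f(17,9)=1700 f(17,11)=544 f(17,13)=119 f(17,15)=16 f(17,17)=1
t=18: f(18,0)=4862 f(18,2)=11934 f(18,4)=13260 f(18,6)=9996 f(18,8)=5508 f(18,10)=2244 f(18,12)=663 f(18,14)=135 f(18,16)=17 f(18,18)=1
t=19: f(19,1)=16796 f(19,3)=25194 f(19,5)=23256 f(19,7)=15504 f(19,9)=7752 f(19,11)=2907 f(19,13)=798 f(19,15)=152 f(19,17)=18 f(19,19)=1
t=20: f(20,0)=16796 f(20,2)=41990 f(20,4)=48450 f(20,6)=38760 f(20,8)=23256 f(20,10)=10659 f(20,12)=3705 f(20,14)=950 f(20,16)=170 f(20,18)=19 f(20,20)=1
t=21: f(21,1)=58786 f(21,3)=90440 f(21,5)=87210 f(21,7)=62016 f(21,9)=33915 f(21,11)=14364 f(21,13)=4655 f(21,15)=1120 f(21,17)=189 f(21,19)=20 f(21,21)=1
t=22: f(22,0)=58786 f(22,2)=149226 f(22,4)=177650 f(22,6)=149226 f(22,8)=95931 f(22,10)=48279 f(22,12)=19019 f(22,14)=5775 f(22,16)=1309 f(22,18)=209 f(22,20)=21 f(22,22)=1
t=23: f(23,1)=208012 f(23,3)=326876 f(23,5)=326876 f(23,7)=245157 f(23,9)=144210 f(23,11)=67298 f(23,13)=24794 f(23,15)=7084 f(23,17)=1518 f(23,19)=230 f(23,21)=22 f(23,23)=1
t=24: f(24,0)=208012 f(24,2)=534888 f(24,4)=653752 f(24,6)=572033 f(24,8)=389367 f(24,10)=211508 f(24,12)=92092 f(24,14)=31878 f(24,16)=8602 f(24,18)=1748 f(24,20)=252 f(24,22)=23 f(24,24)=1
t=25: f(25,1)=742900 f(25,3)=1188640 f(25,5)=1225785 f(25,7)=961400 f(25,9)=600875 f(25,11)=303600 f(25,13)=123970 f(25,15)=40480 f(25,17)=10350 f(25,19)=2000 f(25,21)=275 f(25,23)=24 f(25,25)=1
t=26: f(26,0)=742900 f(26,2)=1931540 f(26,4)=2414425 f(26,6)=2187185 f(26,8)=1562275 f(26,10)=904475 f(26,12)=427570 f(26,14)=164450 f(26,16)=50830 f(26,18)=12350 f(26,20)=2275 f(26,22)=299 f(26,24)=25 f(26,26)=1
t=27: f(27,1)=2674440 f(27,3)=4345965 f(27,5)=4601610 f(27,7)=3749460 f(27,9)=2466750 f(27,11)=1332045 f(27,13)=592020 f(27,15)=215280 f(27,17)=63180 f(27,19)=14625 f(27,21)=2574 f(27,23)=324 f(27,25)=26 f(27,27)=1
t=28: f(28,0)=2674440 f(28,2)=7020405 f(28,4)=8947575 f(28,6)=8351070 f(28,8)=6216210 f(28,10)=3798795 f(28,12)=1924065 f(28,14)=807300 f(28,16)=278460 f(28,18)=77805 f(28,20)=17199 f(28,22)=2898 f(28,24)=350 f(28,26)=27 f(28,28)=1
Σ_s f(28,s) = 40116600
P = 40116600/268435456 = 5014575/33554432

Answer: 5014575/33554432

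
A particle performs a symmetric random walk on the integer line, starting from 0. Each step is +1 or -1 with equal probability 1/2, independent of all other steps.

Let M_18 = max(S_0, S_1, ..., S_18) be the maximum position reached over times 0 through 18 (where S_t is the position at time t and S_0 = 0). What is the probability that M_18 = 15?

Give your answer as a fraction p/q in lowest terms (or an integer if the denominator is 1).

Answer: 9/131072

Derivation:
Let M_18 = max(S_0,...,S_18). Use the reflection principle: for j ≥ 1, #{paths with M_18 ≥ j} = #{S_18 ≥ j} + #{S_18 ≥ j+1}.
By reflection, #{M_18 ≥ 15} = #{S_18 ≥ 15} + #{S_18 ≥ 16} = 19 + 19 = 38.
#{M_18 ≥ 16} = #{S_18 ≥ 16} + #{S_18 ≥ 17} = 19 + 1 = 20.
#{M_18 = 15} = 38 - 20 = 18.
P(M_18 = 15) = 18/262144 = 9/131072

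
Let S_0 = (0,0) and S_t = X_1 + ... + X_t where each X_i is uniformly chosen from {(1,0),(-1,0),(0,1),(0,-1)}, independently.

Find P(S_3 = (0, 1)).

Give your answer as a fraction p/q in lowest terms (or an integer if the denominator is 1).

Let h be the number of horizontal steps (so 3-h are vertical). To end at (0,1) need (h+0)/2 right-steps and ((3-h)+1)/2 up-steps.
Sum over h with 0 ≤ h ≤ 2, h ≡ 0 (mod 2), 3-h ≡ 1 (mod 2):
h=0: C(3,0)·C(0,0)·C(3,2) = 1·1·3 = 3
h=2: C(3,2)·C(2,1)·C(1,1) = 3·2·1 = 6
Total favorable: 9
Total paths: 4^3 = 64
P = 9/64 = 9/64

Answer: 9/64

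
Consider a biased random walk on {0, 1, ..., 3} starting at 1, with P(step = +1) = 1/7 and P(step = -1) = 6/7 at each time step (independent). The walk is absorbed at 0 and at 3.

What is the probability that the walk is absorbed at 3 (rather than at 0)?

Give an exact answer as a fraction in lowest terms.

Answer: 1/43

Derivation:
Biased walk: p = 1/7, q = 6/7, r = q/p = 6
Gambler's ruin: P(hit 3 before 0 | start at 1) = (1 - r^a)/(1 - r^N)
r^1 = 6; r^3 = 216
P = (1 - 6) / (1 - 216) = -5 / -215 = 1/43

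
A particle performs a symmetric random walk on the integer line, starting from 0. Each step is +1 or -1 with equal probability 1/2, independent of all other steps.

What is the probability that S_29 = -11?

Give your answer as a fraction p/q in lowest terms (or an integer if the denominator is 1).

To reach position -11 after 29 steps: need 9 steps of +1 and 20 of -1.
Favorable paths: C(29,9) = 10015005
Total paths: 2^29 = 536870912
P = 10015005/536870912 = 10015005/536870912

Answer: 10015005/536870912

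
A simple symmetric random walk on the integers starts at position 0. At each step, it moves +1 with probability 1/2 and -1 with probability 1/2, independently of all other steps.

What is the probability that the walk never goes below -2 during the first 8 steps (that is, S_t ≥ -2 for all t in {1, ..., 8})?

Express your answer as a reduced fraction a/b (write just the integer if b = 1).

Let f(t,s) = #length-t paths at position s with S_1..S_t all ≥ -2.
f(t,s) = f(t-1,s-1) + f(t-1,s+1) for s ≥ -2; f(t,s) = 0 for s < -2.
t=0: f(0,0)=1
t=1: f(1,-1)=1 f(1,1)=1
t=2: f(2,-2)=1 f(2,0)=2 f(2,2)=1
t=3: f(3,-1)=3 f(3,1)=3 f(3,3)=1
t=4: f(4,-2)=3 f(4,0)=6 f(4,2)=4 f(4,4)=1
t=5: f(5,-1)=9 f(5,1)=10 f(5,3)=5 f(5,5)=1
t=6: f(6,-2)=9 f(6,0)=19 f(6,2)=15 f(6,4)=6 f(6,6)=1
t=7: f(7,-1)=28 f(7,1)=34 f(7,3)=21 f(7,5)=7 f(7,7)=1
t=8: f(8,-2)=28 f(8,0)=62 f(8,2)=55 f(8,4)=28 f(8,6)=8 f(8,8)=1
Σ_s f(8,s) = 182
P = 182/256 = 91/128

Answer: 91/128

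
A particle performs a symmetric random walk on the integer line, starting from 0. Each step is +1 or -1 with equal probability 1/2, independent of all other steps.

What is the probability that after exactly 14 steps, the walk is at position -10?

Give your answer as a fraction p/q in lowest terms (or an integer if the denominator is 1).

To reach position -10 after 14 steps: need 2 steps of +1 and 12 of -1.
Favorable paths: C(14,2) = 91
Total paths: 2^14 = 16384
P = 91/16384 = 91/16384

Answer: 91/16384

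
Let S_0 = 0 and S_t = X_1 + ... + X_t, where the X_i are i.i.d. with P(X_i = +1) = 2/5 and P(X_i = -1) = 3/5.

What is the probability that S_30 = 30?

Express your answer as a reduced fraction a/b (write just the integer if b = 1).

Answer: 1073741824/931322574615478515625

Derivation:
To reach position 30 after 30 steps: need 30 steps of +1 and 0 steps of -1.
Number of such sequences: C(30,30) = 1
Each has probability (2/5)^30 · (3/5)^0 = 1073741824/931322574615478515625
P = 1 · 1073741824/931322574615478515625 = 1073741824/931322574615478515625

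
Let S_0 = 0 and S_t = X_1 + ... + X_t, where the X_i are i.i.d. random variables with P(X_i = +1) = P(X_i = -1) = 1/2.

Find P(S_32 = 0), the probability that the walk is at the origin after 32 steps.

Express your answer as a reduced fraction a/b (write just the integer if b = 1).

Answer: 300540195/2147483648

Derivation:
To return to 0 after 32 steps: need exactly 16 steps of +1 and 16 of -1.
Favorable paths: C(32,16) = 601080390
Total paths: 2^32 = 4294967296
P = 601080390/4294967296 = 300540195/2147483648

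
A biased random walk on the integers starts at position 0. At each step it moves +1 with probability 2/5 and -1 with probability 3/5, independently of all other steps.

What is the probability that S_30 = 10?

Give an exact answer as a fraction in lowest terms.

Answer: 372061627374108672/186264514923095703125

Derivation:
To reach position 10 after 30 steps: need 20 steps of +1 and 10 steps of -1.
Number of such sequences: C(30,20) = 30045015
Each has probability (2/5)^20 · (3/5)^10 = 61917364224/931322574615478515625
P = 30045015 · 61917364224/931322574615478515625 = 372061627374108672/186264514923095703125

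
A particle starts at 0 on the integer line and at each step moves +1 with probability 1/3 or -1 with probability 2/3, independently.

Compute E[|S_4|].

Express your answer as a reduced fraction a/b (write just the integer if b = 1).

Answer: 148/81

Derivation:
S_4 takes values m ≡ 0 (mod 2) with |m| ≤ 4; P(S_4=m) = C(4,(4+m)/2) · (1/3)^((4+m)/2) · (2/3)^((4-m)/2).
Distribution: P(S=-4)=16/81, P(S=-2)=32/81, P(S=0)=8/27, P(S=2)=8/81, P(S=4)=1/81
E[|S_4|] = Σ_m |m|·P(S_4=m) = 148/81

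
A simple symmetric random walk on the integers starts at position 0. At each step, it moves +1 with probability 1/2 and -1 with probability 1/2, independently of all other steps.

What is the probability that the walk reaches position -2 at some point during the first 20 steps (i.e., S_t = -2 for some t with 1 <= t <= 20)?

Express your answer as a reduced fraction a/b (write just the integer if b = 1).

Count via complement. Let g(t,s) = #length-t paths at position s with S_1..S_t all ≠ -2.
g(t,s) = g(t-1,s-1) + g(t-1,s+1) for s ≠ -2; g(t,-2) = 0.
t=0: g(0,0)=1
t=1: g(1,-1)=1 g(1,1)=1
t=2: g(2,0)=2 g(2,2)=1
t=3: g(3,-1)=2 g(3,1)=3 g(3,3)=1
t=4: g(4,0)=5 g(4,2)=4 g(4,4)=1
t=5: g(5,-1)=5 g(5,1)=9 g(5,3)=5 g(5,5)=1
t=6: g(6,0)=14 g(6,2)=14 g(6,4)=6 g(6,6)=1
t=7: g(7,-1)=14 g(7,1)=28 g(7,3)=20 g(7,5)=7 g(7,7)=1
t=8: g(8,0)=42 g(8,2)=48 g(8,4)=27 g(8,6)=8 g(8,8)=1
t=9: g(9,-1)=42 g(9,1)=90 g(9,3)=75 g(9,5)=35 g(9,7)=9 g(9,9)=1
t=10: g(10,0)=132 g(10,2)=165 g(10,4)=110 g(10,6)=44 g(10,8)=10 g(10,10)=1
t=11: g(11,-1)=132 g(11,1)=297 g(11,3)=275 g(11,5)=154 g(11,7)=54 g(11,9)=11 g(11,11)=1
t=12: g(12,0)=429 g(12,2)=572 g(12,4)=429 g(12,6)=208 g(12,8)=65 g(12,10)=12 g(12,12)=1
t=13: g(13,-1)=429 g(13,1)=1001 g(13,3)=1001 g(13,5)=637 g(13,7)=273 g(13,9)=77 g(13,11)=13 g(13,13)=1
t=14: g(14,0)=1430 g(14,2)=2002 g(14,4)=1638 g(14,6)=910 g(14,8)=350 g(14,10)=90 g(14,12)=14 g(14,14)=1
t=15: g(15,-1)=1430 g(15,1)=3432 g(15,3)=3640 g(15,5)=2548 g(15,7)=1260 g(15,9)=440 g(15,11)=104 g(15,13)=15 g(15,15)=1
t=16: g(16,0)=4862 g(16,2)=7072 g(16,4)=6188 g(16,6)=3808 g(16,8)=1700 g(16,10)=544 g(16,12)=119 g(16,14)=16 g(16,16)=1
t=17: g(17,-1)=4862 g(17,1)=11934 g(17,3)=13260 g(17,5)=9996 g(17,7)=5508 g(17,9)=2244 g(17,11)=663 g(17,13)=135 g(17,15)=17 g(17,17)=1
t=18: g(18,0)=16796 g(18,2)=25194 g(18,4)=23256 g(18,6)=15504 g(18,8)=7752 g(18,10)=2907 g(18,12)=798 g(18,14)=152 g(18,16)=18 g(18,18)=1
t=19: g(19,-1)=16796 g(19,1)=41990 g(19,3)=48450 g(19,5)=38760 g(19,7)=23256 g(19,9)=10659 g(19,11)=3705 g(19,13)=950 g(19,15)=170 g(19,17)=19 g(19,19)=1
t=20: g(20,0)=58786 g(20,2)=90440 g(20,4)=87210 g(20,6)=62016 g(20,8)=33915 g(20,10)=14364 g(20,12)=4655 g(20,14)=1120 g(20,16)=189 g(20,18)=20 g(20,20)=1
Paths never hitting -2: Σ_s g(20,s) = 352716
Paths hitting -2: 2^20 - 352716 = 695860
P = 695860/1048576 = 173965/262144

Answer: 173965/262144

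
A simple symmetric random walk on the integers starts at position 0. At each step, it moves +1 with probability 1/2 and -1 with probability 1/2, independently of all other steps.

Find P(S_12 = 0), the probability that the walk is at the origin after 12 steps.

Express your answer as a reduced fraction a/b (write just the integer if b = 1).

Answer: 231/1024

Derivation:
To return to 0 after 12 steps: need exactly 6 steps of +1 and 6 of -1.
Favorable paths: C(12,6) = 924
Total paths: 2^12 = 4096
P = 924/4096 = 231/1024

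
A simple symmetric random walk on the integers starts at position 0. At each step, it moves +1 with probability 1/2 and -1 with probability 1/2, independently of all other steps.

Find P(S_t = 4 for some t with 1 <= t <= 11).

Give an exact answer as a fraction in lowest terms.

Count via complement. Let g(t,s) = #length-t paths at position s with S_1..S_t all ≠ 4.
g(t,s) = g(t-1,s-1) + g(t-1,s+1) for s ≠ 4; g(t,4) = 0.
t=0: g(0,0)=1
t=1: g(1,-1)=1 g(1,1)=1
t=2: g(2,-2)=1 g(2,0)=2 g(2,2)=1
t=3: g(3,-3)=1 g(3,-1)=3 g(3,1)=3 g(3,3)=1
t=4: g(4,-4)=1 g(4,-2)=4 g(4,0)=6 g(4,2)=4
t=5: g(5,-5)=1 g(5,-3)=5 g(5,-1)=10 g(5,1)=10 g(5,3)=4
t=6: g(6,-6)=1 g(6,-4)=6 g(6,-2)=15 g(6,0)=20 g(6,2)=14
t=7: g(7,-7)=1 g(7,-5)=7 g(7,-3)=21 g(7,-1)=35 g(7,1)=34 g(7,3)=14
t=8: g(8,-8)=1 g(8,-6)=8 g(8,-4)=28 g(8,-2)=56 g(8,0)=69 g(8,2)=48
t=9: g(9,-9)=1 g(9,-7)=9 g(9,-5)=36 g(9,-3)=84 g(9,-1)=125 g(9,1)=117 g(9,3)=48
t=10: g(10,-10)=1 g(10,-8)=10 g(10,-6)=45 g(10,-4)=120 g(10,-2)=209 g(10,0)=242 g(10,2)=165
t=11: g(11,-11)=1 g(11,-9)=11 g(11,-7)=55 g(11,-5)=165 g(11,-3)=329 g(11,-1)=451 g(11,1)=407 g(11,3)=165
Paths never hitting 4: Σ_s g(11,s) = 1584
Paths hitting 4: 2^11 - 1584 = 464
P = 464/2048 = 29/128

Answer: 29/128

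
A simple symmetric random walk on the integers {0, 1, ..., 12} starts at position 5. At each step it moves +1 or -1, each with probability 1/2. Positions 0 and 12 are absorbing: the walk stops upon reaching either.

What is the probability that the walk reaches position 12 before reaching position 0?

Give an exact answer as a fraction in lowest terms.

Symmetric walk (p = 1/2): the harmonic-function argument gives P(hit 12 before 0 | start at 5) = a/N.
P = 5/12 = 5/12

Answer: 5/12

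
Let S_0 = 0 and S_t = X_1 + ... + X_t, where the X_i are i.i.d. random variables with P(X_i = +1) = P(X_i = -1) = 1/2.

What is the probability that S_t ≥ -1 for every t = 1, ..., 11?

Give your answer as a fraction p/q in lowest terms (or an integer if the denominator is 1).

Let f(t,s) = #length-t paths at position s with S_1..S_t all ≥ -1.
f(t,s) = f(t-1,s-1) + f(t-1,s+1) for s ≥ -1; f(t,s) = 0 for s < -1.
t=0: f(0,0)=1
t=1: f(1,-1)=1 f(1,1)=1
t=2: f(2,0)=2 f(2,2)=1
t=3: f(3,-1)=2 f(3,1)=3 f(3,3)=1
t=4: f(4,0)=5 f(4,2)=4 f(4,4)=1
t=5: f(5,-1)=5 f(5,1)=9 f(5,3)=5 f(5,5)=1
t=6: f(6,0)=14 f(6,2)=14 f(6,4)=6 f(6,6)=1
t=7: f(7,-1)=14 f(7,1)=28 f(7,3)=20 f(7,5)=7 f(7,7)=1
t=8: f(8,0)=42 f(8,2)=48 f(8,4)=27 f(8,6)=8 f(8,8)=1
t=9: f(9,-1)=42 f(9,1)=90 f(9,3)=75 f(9,5)=35 f(9,7)=9 f(9,9)=1
t=10: f(10,0)=132 f(10,2)=165 f(10,4)=110 f(10,6)=44 f(10,8)=10 f(10,10)=1
t=11: f(11,-1)=132 f(11,1)=297 f(11,3)=275 f(11,5)=154 f(11,7)=54 f(11,9)=11 f(11,11)=1
Σ_s f(11,s) = 924
P = 924/2048 = 231/512

Answer: 231/512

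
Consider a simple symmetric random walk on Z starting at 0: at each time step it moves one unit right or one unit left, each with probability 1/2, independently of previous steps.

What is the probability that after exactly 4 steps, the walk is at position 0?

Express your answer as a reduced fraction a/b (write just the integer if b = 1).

To reach position 0 after 4 steps: need 2 steps of +1 and 2 of -1.
Favorable paths: C(4,2) = 6
Total paths: 2^4 = 16
P = 6/16 = 3/8

Answer: 3/8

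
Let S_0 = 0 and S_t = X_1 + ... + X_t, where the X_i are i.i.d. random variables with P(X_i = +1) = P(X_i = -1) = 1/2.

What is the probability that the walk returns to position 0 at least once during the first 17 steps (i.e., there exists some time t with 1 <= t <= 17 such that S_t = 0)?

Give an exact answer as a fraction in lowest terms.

Count via complement. Let g(t,s) = #length-t paths at position s with S_1..S_t all ≠ 0.
g(t,s) = g(t-1,s-1) + g(t-1,s+1) for s ≠ 0; g(t,0) = 0.
t=0: g(0,0)=1
t=1: g(1,-1)=1 g(1,1)=1
t=2: g(2,-2)=1 g(2,2)=1
t=3: g(3,-3)=1 g(3,-1)=1 g(3,1)=1 g(3,3)=1
t=4: g(4,-4)=1 g(4,-2)=2 g(4,2)=2 g(4,4)=1
t=5: g(5,-5)=1 g(5,-3)=3 g(5,-1)=2 g(5,1)=2 g(5,3)=3 g(5,5)=1
t=6: g(6,-6)=1 g(6,-4)=4 g(6,-2)=5 g(6,2)=5 g(6,4)=4 g(6,6)=1
t=7: g(7,-7)=1 g(7,-5)=5 g(7,-3)=9 g(7,-1)=5 g(7,1)=5 g(7,3)=9 g(7,5)=5 g(7,7)=1
t=8: g(8,-8)=1 g(8,-6)=6 g(8,-4)=14 g(8,-2)=14 g(8,2)=14 g(8,4)=14 g(8,6)=6 g(8,8)=1
t=9: g(9,-9)=1 g(9,-7)=7 g(9,-5)=20 g(9,-3)=28 g(9,-1)=14 g(9,1)=14 g(9,3)=28 g(9,5)=20 g(9,7)=7 g(9,9)=1
t=10: g(10,-10)=1 g(10,-8)=8 g(10,-6)=27 g(10,-4)=48 g(10,-2)=42 g(10,2)=42 g(10,4)=48 g(10,6)=27 g(10,8)=8 g(10,10)=1
t=11: g(11,-11)=1 g(11,-9)=9 g(11,-7)=35 g(11,-5)=75 g(11,-3)=90 g(11,-1)=42 g(11,1)=42 g(11,3)=90 g(11,5)=75 g(11,7)=35 g(11,9)=9 g(11,11)=1
t=12: g(12,-12)=1 g(12,-10)=10 g(12,-8)=44 g(12,-6)=110 g(12,-4)=165 g(12,-2)=132 g(12,2)=132 g(12,4)=165 g(12,6)=110 g(12,8)=44 g(12,10)=10 g(12,12)=1
t=13: g(13,-13)=1 g(13,-11)=11 g(13,-9)=54 g(13,-7)=154 g(13,-5)=275 g(13,-3)=297 g(13,-1)=132 g(13,1)=132 g(13,3)=297 g(13,5)=275 g(13,7)=154 g(13,9)=54 g(13,11)=11 g(13,13)=1
t=14: g(14,-14)=1 g(14,-12)=12 g(14,-10)=65 g(14,-8)=208 g(14,-6)=429 g(14,-4)=572 g(14,-2)=429 g(14,2)=429 g(14,4)=572 g(14,6)=429 g(14,8)=208 g(14,10)=65 g(14,12)=12 g(14,14)=1
t=15: g(15,-15)=1 g(15,-13)=13 g(15,-11)=77 g(15,-9)=273 g(15,-7)=637 g(15,-5)=1001 g(15,-3)=1001 g(15,-1)=429 g(15,1)=429 g(15,3)=1001 g(15,5)=1001 g(15,7)=637 g(15,9)=273 g(15,11)=77 g(15,13)=13 g(15,15)=1
t=16: g(16,-16)=1 g(16,-14)=14 g(16,-12)=90 g(16,-10)=350 g(16,-8)=910 g(16,-6)=1638 g(16,-4)=2002 g(16,-2)=1430 g(16,2)=1430 g(16,4)=2002 g(16,6)=1638 g(16,8)=910 g(16,10)=350 g(16,12)=90 g(16,14)=14 g(16,16)=1
t=17: g(17,-17)=1 g(17,-15)=15 g(17,-13)=104 g(17,-11)=440 g(17,-9)=1260 g(17,-7)=2548 g(17,-5)=3640 g(17,-3)=3432 g(17,-1)=1430 g(17,1)=1430 g(17,3)=3432 g(17,5)=3640 g(17,7)=2548 g(17,9)=1260 g(17,11)=440 g(17,13)=104 g(17,15)=15 g(17,17)=1
Paths never hitting 0: Σ_s g(17,s) = 25740
Paths hitting 0: 2^17 - 25740 = 105332
P = 105332/131072 = 26333/32768

Answer: 26333/32768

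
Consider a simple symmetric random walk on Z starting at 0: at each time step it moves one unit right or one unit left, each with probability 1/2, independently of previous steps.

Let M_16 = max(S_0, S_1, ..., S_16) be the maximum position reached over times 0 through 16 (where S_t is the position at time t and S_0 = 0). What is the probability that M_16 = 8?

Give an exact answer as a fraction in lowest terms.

Answer: 455/16384

Derivation:
Let M_16 = max(S_0,...,S_16). Use the reflection principle: for j ≥ 1, #{paths with M_16 ≥ j} = #{S_16 ≥ j} + #{S_16 ≥ j+1}.
By reflection, #{M_16 ≥ 8} = #{S_16 ≥ 8} + #{S_16 ≥ 9} = 2517 + 697 = 3214.
#{M_16 ≥ 9} = #{S_16 ≥ 9} + #{S_16 ≥ 10} = 697 + 697 = 1394.
#{M_16 = 8} = 3214 - 1394 = 1820.
P(M_16 = 8) = 1820/65536 = 455/16384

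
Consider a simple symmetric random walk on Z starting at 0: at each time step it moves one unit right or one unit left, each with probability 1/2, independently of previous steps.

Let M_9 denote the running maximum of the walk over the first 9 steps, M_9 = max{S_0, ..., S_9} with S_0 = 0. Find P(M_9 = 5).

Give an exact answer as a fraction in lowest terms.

Let M_9 = max(S_0,...,S_9). Use the reflection principle: for j ≥ 1, #{paths with M_9 ≥ j} = #{S_9 ≥ j} + #{S_9 ≥ j+1}.
By reflection, #{M_9 ≥ 5} = #{S_9 ≥ 5} + #{S_9 ≥ 6} = 46 + 10 = 56.
#{M_9 ≥ 6} = #{S_9 ≥ 6} + #{S_9 ≥ 7} = 10 + 10 = 20.
#{M_9 = 5} = 56 - 20 = 36.
P(M_9 = 5) = 36/512 = 9/128

Answer: 9/128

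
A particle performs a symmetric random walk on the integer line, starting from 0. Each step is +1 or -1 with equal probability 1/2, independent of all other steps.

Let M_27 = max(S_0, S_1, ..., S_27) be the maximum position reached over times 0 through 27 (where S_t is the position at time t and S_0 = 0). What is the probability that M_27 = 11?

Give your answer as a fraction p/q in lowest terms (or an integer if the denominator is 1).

Let M_27 = max(S_0,...,S_27). Use the reflection principle: for j ≥ 1, #{paths with M_27 ≥ j} = #{S_27 ≥ j} + #{S_27 ≥ j+1}.
By reflection, #{M_27 ≥ 11} = #{S_27 ≥ 11} + #{S_27 ≥ 12} = 3505699 + 1285624 = 4791323.
#{M_27 ≥ 12} = #{S_27 ≥ 12} + #{S_27 ≥ 13} = 1285624 + 1285624 = 2571248.
#{M_27 = 11} = 4791323 - 2571248 = 2220075.
P(M_27 = 11) = 2220075/134217728 = 2220075/134217728

Answer: 2220075/134217728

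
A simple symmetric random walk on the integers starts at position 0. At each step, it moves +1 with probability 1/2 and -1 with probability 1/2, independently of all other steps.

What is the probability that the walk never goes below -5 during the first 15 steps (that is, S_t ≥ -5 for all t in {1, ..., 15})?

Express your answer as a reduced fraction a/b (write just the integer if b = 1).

Answer: 14443/16384

Derivation:
Let f(t,s) = #length-t paths at position s with S_1..S_t all ≥ -5.
f(t,s) = f(t-1,s-1) + f(t-1,s+1) for s ≥ -5; f(t,s) = 0 for s < -5.
t=0: f(0,0)=1
t=1: f(1,-1)=1 f(1,1)=1
t=2: f(2,-2)=1 f(2,0)=2 f(2,2)=1
t=3: f(3,-3)=1 f(3,-1)=3 f(3,1)=3 f(3,3)=1
t=4: f(4,-4)=1 f(4,-2)=4 f(4,0)=6 f(4,2)=4 f(4,4)=1
t=5: f(5,-5)=1 f(5,-3)=5 f(5,-1)=10 f(5,1)=10 f(5,3)=5 f(5,5)=1
t=6: f(6,-4)=6 f(6,-2)=15 f(6,0)=20 f(6,2)=15 f(6,4)=6 f(6,6)=1
t=7: f(7,-5)=6 f(7,-3)=21 f(7,-1)=35 f(7,1)=35 f(7,3)=21 f(7,5)=7 f(7,7)=1
t=8: f(8,-4)=27 f(8,-2)=56 f(8,0)=70 f(8,2)=56 f(8,4)=28 f(8,6)=8 f(8,8)=1
t=9: f(9,-5)=27 f(9,-3)=83 f(9,-1)=126 f(9,1)=126 f(9,3)=84 f(9,5)=36 f(9,7)=9 f(9,9)=1
t=10: f(10,-4)=110 f(10,-2)=209 f(10,0)=252 f(10,2)=210 f(10,4)=120 f(10,6)=45 f(10,8)=10 f(10,10)=1
t=11: f(11,-5)=110 f(11,-3)=319 f(11,-1)=461 f(11,1)=462 f(11,3)=330 f(11,5)=165 f(11,7)=55 f(11,9)=11 f(11,11)=1
t=12: f(12,-4)=429 f(12,-2)=780 f(12,0)=923 f(12,2)=792 f(12,4)=495 f(12,6)=220 f(12,8)=66 f(12,10)=12 f(12,12)=1
t=13: f(13,-5)=429 f(13,-3)=1209 f(13,-1)=1703 f(13,1)=1715 f(13,3)=1287 f(13,5)=715 f(13,7)=286 f(13,9)=78 f(13,11)=13 f(13,13)=1
t=14: f(14,-4)=1638 f(14,-2)=2912 f(14,0)=3418 f(14,2)=3002 f(14,4)=2002 f(14,6)=1001 f(14,8)=364 f(14,10)=91 f(14,12)=14 f(14,14)=1
t=15: f(15,-5)=1638 f(15,-3)=4550 f(15,-1)=6330 f(15,1)=6420 f(15,3)=5004 f(15,5)=3003 f(15,7)=1365 f(15,9)=455 f(15,11)=105 f(15,13)=15 f(15,15)=1
Σ_s f(15,s) = 28886
P = 28886/32768 = 14443/16384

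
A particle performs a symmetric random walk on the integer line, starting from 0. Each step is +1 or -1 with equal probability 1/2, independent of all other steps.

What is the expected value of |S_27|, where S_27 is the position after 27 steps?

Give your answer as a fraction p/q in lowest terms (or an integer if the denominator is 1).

S_27 takes values m ≡ 1 (mod 2) with |m| ≤ 27; P(S_27=m) = C(27,(27+m)/2)/2^27.
Total paths: 2^27 = 134217728
Distribution: P(S=-27)=1/134217728, P(S=-25)=27/134217728, P(S=-23)=351/134217728, P(S=-21)=2925/134217728, P(S=-19)=17550/134217728, P(S=-17)=80730/134217728, P(S=-15)=296010/134217728, P(S=-13)=888030/134217728, P(S=-11)=2220075/134217728, P(S=-9)=4686825/134217728, P(S=-7)=8436285/134217728, P(S=-5)=13037895/134217728, P(S=-3)=17383860/134217728, P(S=-1)=20058300/134217728, P(S=1)=20058300/134217728, P(S=3)=17383860/134217728, P(S=5)=13037895/134217728, P(S=7)=8436285/134217728, P(S=9)=4686825/134217728, P(S=11)=2220075/134217728, P(S=13)=888030/134217728, P(S=15)=296010/134217728, P(S=17)=80730/134217728, P(S=19)=17550/134217728, P(S=21)=2925/134217728, P(S=23)=351/134217728, P(S=25)=27/134217728, P(S=27)=1/134217728
E[|S_27|] = Σ_m |m|·P(S_27=m) = 561632400/134217728 = 35102025/8388608

Answer: 35102025/8388608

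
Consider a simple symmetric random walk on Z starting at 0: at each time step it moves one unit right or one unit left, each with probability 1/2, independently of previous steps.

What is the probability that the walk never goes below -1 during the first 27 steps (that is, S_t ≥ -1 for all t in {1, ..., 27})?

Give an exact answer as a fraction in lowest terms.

Answer: 5014575/16777216

Derivation:
Let f(t,s) = #length-t paths at position s with S_1..S_t all ≥ -1.
f(t,s) = f(t-1,s-1) + f(t-1,s+1) for s ≥ -1; f(t,s) = 0 for s < -1.
t=0: f(0,0)=1
t=1: f(1,-1)=1 f(1,1)=1
t=2: f(2,0)=2 f(2,2)=1
t=3: f(3,-1)=2 f(3,1)=3 f(3,3)=1
t=4: f(4,0)=5 f(4,2)=4 f(4,4)=1
t=5: f(5,-1)=5 f(5,1)=9 f(5,3)=5 f(5,5)=1
t=6: f(6,0)=14 f(6,2)=14 f(6,4)=6 f(6,6)=1
t=7: f(7,-1)=14 f(7,1)=28 f(7,3)=20 f(7,5)=7 f(7,7)=1
t=8: f(8,0)=42 f(8,2)=48 f(8,4)=27 f(8,6)=8 f(8,8)=1
t=9: f(9,-1)=42 f(9,1)=90 f(9,3)=75 f(9,5)=35 f(9,7)=9 f(9,9)=1
t=10: f(10,0)=132 f(10,2)=165 f(10,4)=110 f(10,6)=44 f(10,8)=10 f(10,10)=1
t=11: f(11,-1)=132 f(11,1)=297 f(11,3)=275 f(11,5)=154 f(11,7)=54 f(11,9)=11 f(11,11)=1
t=12: f(12,0)=429 f(12,2)=572 f(12,4)=429 f(12,6)=208 f(12,8)=65 f(12,10)=12 f(12,12)=1
t=13: f(13,-1)=429 f(13,1)=1001 f(13,3)=1001 f(13,5)=637 f(13,7)=273 f(13,9)=77 f(13,11)=13 f(13,13)=1
t=14: f(14,0)=1430 f(14,2)=2002 f(14,4)=1638 f(14,6)=910 f(14,8)=350 f(14,10)=90 f(14,12)=14 f(14,14)=1
t=15: f(15,-1)=1430 f(15,1)=3432 f(15,3)=3640 f(15,5)=2548 f(15,7)=1260 f(15,9)=440 f(15,11)=104 f(15,13)=15 f(15,15)=1
t=16: f(16,0)=4862 f(16,2)=7072 f(16,4)=6188 f(16,6)=3808 f(16,8)=1700 f(16,10)=544 f(16,12)=119 f(16,14)=16 f(16,16)=1
t=17: f(17,-1)=4862 f(17,1)=11934 f(17,3)=13260 f(17,5)=9996 f(17,7)=5508 f(17,9)=2244 f(17,11)=663 f(17,13)=135 f(17,15)=17 f(17,17)=1
t=18: f(18,0)=16796 f(18,2)=25194 f(18,4)=23256 f(18,6)=15504 f(18,8)=7752 f(18,10)=2907 f(18,12)=798 f(18,14)=152 f(18,16)=18 f(18,18)=1
t=19: f(19,-1)=16796 f(19,1)=41990 f(19,3)=48450 f(19,5)=38760 f(19,7)=23256 f(19,9)=10659 f(19,11)=3705 f(19,13)=950 f(19,15)=170 f(19,17)=19 f(19,19)=1
t=20: f(20,0)=58786 f(20,2)=90440 f(20,4)=87210 f(20,6)=62016 f(20,8)=33915 f(20,10)=14364 f(20,12)=4655 f(20,14)=1120 f(20,16)=189 f(20,18)=20 f(20,20)=1
t=21: f(21,-1)=58786 f(21,1)=149226 f(21,3)=177650 f(21,5)=149226 f(21,7)=95931 f(21,9)=48279 f(21,11)=19019 f(21,13)=5775 f(21,15)=1309 f(21,17)=209 f(21,19)=21 f(21,21)=1
t=22: f(22,0)=208012 f(22,2)=326876 f(22,4)=326876 f(22,6)=245157 f(22,8)=144210 f(22,10)=67298 f(22,12)=24794 f(22,14)=7084 f(22,16)=1518 f(22,18)=230 f(22,20)=22 f(22,22)=1
t=23: f(23,-1)=208012 f(23,1)=534888 f(23,3)=653752 f(23,5)=572033 f(23,7)=389367 f(23,9)=211508 f(23,11)=92092 f(23,13)=31878 f(23,15)=8602 f(23,17)=1748 f(23,19)=252 f(23,21)=23 f(23,23)=1
t=24: f(24,0)=742900 f(24,2)=1188640 f(24,4)=1225785 f(24,6)=961400 f(24,8)=600875 f(24,10)=303600 f(24,12)=123970 f(24,14)=40480 f(24,16)=10350 f(24,18)=2000 f(24,20)=275 f(24,22)=24 f(24,24)=1
t=25: f(25,-1)=742900 f(25,1)=1931540 f(25,3)=2414425 f(25,5)=2187185 f(25,7)=1562275 f(25,9)=904475 f(25,11)=427570 f(25,13)=164450 f(25,15)=50830 f(25,17)=12350 f(25,19)=2275 f(25,21)=299 f(25,23)=25 f(25,25)=1
t=26: f(26,0)=2674440 f(26,2)=4345965 f(26,4)=4601610 f(26,6)=3749460 f(26,8)=2466750 f(26,10)=1332045 f(26,12)=592020 f(26,14)=215280 f(26,16)=63180 f(26,18)=14625 f(26,20)=2574 f(26,22)=324 f(26,24)=26 f(26,26)=1
t=27: f(27,-1)=2674440 f(27,1)=7020405 f(27,3)=8947575 f(27,5)=8351070 f(27,7)=6216210 f(27,9)=3798795 f(27,11)=1924065 f(27,13)=807300 f(27,15)=278460 f(27,17)=77805 f(27,19)=17199 f(27,21)=2898 f(27,23)=350 f(27,25)=27 f(27,27)=1
Σ_s f(27,s) = 40116600
P = 40116600/134217728 = 5014575/16777216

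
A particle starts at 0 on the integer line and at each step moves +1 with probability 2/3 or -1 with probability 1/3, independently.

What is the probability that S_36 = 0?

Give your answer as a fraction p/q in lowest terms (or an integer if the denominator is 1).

Answer: 792997422694400/50031545098999707

Derivation:
To be at 0 after 36 steps: need exactly 18 steps of +1 and 18 of -1.
Number of such sequences: C(36,18) = 9075135300
Each has probability (2/3)^18 · (1/3)^18 = 262144/150094635296999121
P = 9075135300 · 262144/150094635296999121 = 792997422694400/50031545098999707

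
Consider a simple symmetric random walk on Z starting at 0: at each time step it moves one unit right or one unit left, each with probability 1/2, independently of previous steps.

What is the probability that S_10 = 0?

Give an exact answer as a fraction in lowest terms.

Answer: 63/256

Derivation:
To reach position 0 after 10 steps: need 5 steps of +1 and 5 of -1.
Favorable paths: C(10,5) = 252
Total paths: 2^10 = 1024
P = 252/1024 = 63/256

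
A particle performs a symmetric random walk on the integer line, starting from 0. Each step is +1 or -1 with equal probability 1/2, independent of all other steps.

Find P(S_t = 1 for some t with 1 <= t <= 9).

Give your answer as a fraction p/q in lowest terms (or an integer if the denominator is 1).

Answer: 193/256

Derivation:
Count via complement. Let g(t,s) = #length-t paths at position s with S_1..S_t all ≠ 1.
g(t,s) = g(t-1,s-1) + g(t-1,s+1) for s ≠ 1; g(t,1) = 0.
t=0: g(0,0)=1
t=1: g(1,-1)=1
t=2: g(2,-2)=1 g(2,0)=1
t=3: g(3,-3)=1 g(3,-1)=2
t=4: g(4,-4)=1 g(4,-2)=3 g(4,0)=2
t=5: g(5,-5)=1 g(5,-3)=4 g(5,-1)=5
t=6: g(6,-6)=1 g(6,-4)=5 g(6,-2)=9 g(6,0)=5
t=7: g(7,-7)=1 g(7,-5)=6 g(7,-3)=14 g(7,-1)=14
t=8: g(8,-8)=1 g(8,-6)=7 g(8,-4)=20 g(8,-2)=28 g(8,0)=14
t=9: g(9,-9)=1 g(9,-7)=8 g(9,-5)=27 g(9,-3)=48 g(9,-1)=42
Paths never hitting 1: Σ_s g(9,s) = 126
Paths hitting 1: 2^9 - 126 = 386
P = 386/512 = 193/256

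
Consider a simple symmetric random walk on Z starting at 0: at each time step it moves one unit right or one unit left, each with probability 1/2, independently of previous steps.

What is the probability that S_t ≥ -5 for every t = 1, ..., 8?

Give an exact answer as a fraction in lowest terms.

Answer: 123/128

Derivation:
Let f(t,s) = #length-t paths at position s with S_1..S_t all ≥ -5.
f(t,s) = f(t-1,s-1) + f(t-1,s+1) for s ≥ -5; f(t,s) = 0 for s < -5.
t=0: f(0,0)=1
t=1: f(1,-1)=1 f(1,1)=1
t=2: f(2,-2)=1 f(2,0)=2 f(2,2)=1
t=3: f(3,-3)=1 f(3,-1)=3 f(3,1)=3 f(3,3)=1
t=4: f(4,-4)=1 f(4,-2)=4 f(4,0)=6 f(4,2)=4 f(4,4)=1
t=5: f(5,-5)=1 f(5,-3)=5 f(5,-1)=10 f(5,1)=10 f(5,3)=5 f(5,5)=1
t=6: f(6,-4)=6 f(6,-2)=15 f(6,0)=20 f(6,2)=15 f(6,4)=6 f(6,6)=1
t=7: f(7,-5)=6 f(7,-3)=21 f(7,-1)=35 f(7,1)=35 f(7,3)=21 f(7,5)=7 f(7,7)=1
t=8: f(8,-4)=27 f(8,-2)=56 f(8,0)=70 f(8,2)=56 f(8,4)=28 f(8,6)=8 f(8,8)=1
Σ_s f(8,s) = 246
P = 246/256 = 123/128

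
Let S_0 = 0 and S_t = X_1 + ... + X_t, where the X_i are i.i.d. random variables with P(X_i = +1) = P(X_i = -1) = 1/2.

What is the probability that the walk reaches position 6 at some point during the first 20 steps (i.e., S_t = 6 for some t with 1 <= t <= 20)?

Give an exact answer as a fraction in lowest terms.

Answer: 24805/131072

Derivation:
Count via complement. Let g(t,s) = #length-t paths at position s with S_1..S_t all ≠ 6.
g(t,s) = g(t-1,s-1) + g(t-1,s+1) for s ≠ 6; g(t,6) = 0.
t=0: g(0,0)=1
t=1: g(1,-1)=1 g(1,1)=1
t=2: g(2,-2)=1 g(2,0)=2 g(2,2)=1
t=3: g(3,-3)=1 g(3,-1)=3 g(3,1)=3 g(3,3)=1
t=4: g(4,-4)=1 g(4,-2)=4 g(4,0)=6 g(4,2)=4 g(4,4)=1
t=5: g(5,-5)=1 g(5,-3)=5 g(5,-1)=10 g(5,1)=10 g(5,3)=5 g(5,5)=1
t=6: g(6,-6)=1 g(6,-4)=6 g(6,-2)=15 g(6,0)=20 g(6,2)=15 g(6,4)=6
t=7: g(7,-7)=1 g(7,-5)=7 g(7,-3)=21 g(7,-1)=35 g(7,1)=35 g(7,3)=21 g(7,5)=6
t=8: g(8,-8)=1 g(8,-6)=8 g(8,-4)=28 g(8,-2)=56 g(8,0)=70 g(8,2)=56 g(8,4)=27
t=9: g(9,-9)=1 g(9,-7)=9 g(9,-5)=36 g(9,-3)=84 g(9,-1)=126 g(9,1)=126 g(9,3)=83 g(9,5)=27
t=10: g(10,-10)=1 g(10,-8)=10 g(10,-6)=45 g(10,-4)=120 g(10,-2)=210 g(10,0)=252 g(10,2)=209 g(10,4)=110
t=11: g(11,-11)=1 g(11,-9)=11 g(11,-7)=55 g(11,-5)=165 g(11,-3)=330 g(11,-1)=462 g(11,1)=461 g(11,3)=319 g(11,5)=110
t=12: g(12,-12)=1 g(12,-10)=12 g(12,-8)=66 g(12,-6)=220 g(12,-4)=495 g(12,-2)=792 g(12,0)=923 g(12,2)=780 g(12,4)=429
t=13: g(13,-13)=1 g(13,-11)=13 g(13,-9)=78 g(13,-7)=286 g(13,-5)=715 g(13,-3)=1287 g(13,-1)=1715 g(13,1)=1703 g(13,3)=1209 g(13,5)=429
t=14: g(14,-14)=1 g(14,-12)=14 g(14,-10)=91 g(14,-8)=364 g(14,-6)=1001 g(14,-4)=2002 g(14,-2)=3002 g(14,0)=3418 g(14,2)=2912 g(14,4)=1638
t=15: g(15,-15)=1 g(15,-13)=15 g(15,-11)=105 g(15,-9)=455 g(15,-7)=1365 g(15,-5)=3003 g(15,-3)=5004 g(15,-1)=6420 g(15,1)=6330 g(15,3)=4550 g(15,5)=1638
t=16: g(16,-16)=1 g(16,-14)=16 g(16,-12)=120 g(16,-10)=560 g(16,-8)=1820 g(16,-6)=4368 g(16,-4)=8007 g(16,-2)=11424 g(16,0)=12750 g(16,2)=10880 g(16,4)=6188
t=17: g(17,-17)=1 g(17,-15)=17 g(17,-13)=136 g(17,-11)=680 g(17,-9)=2380 g(17,-7)=6188 g(17,-5)=12375 g(17,-3)=19431 g(17,-1)=24174 g(17,1)=23630 g(17,3)=17068 g(17,5)=6188
t=18: g(18,-18)=1 g(18,-16)=18 g(18,-14)=153 g(18,-12)=816 g(18,-10)=3060 g(18,-8)=8568 g(18,-6)=18563 g(18,-4)=31806 g(18,-2)=43605 g(18,0)=47804 g(18,2)=40698 g(18,4)=23256
t=19: g(19,-19)=1 g(19,-17)=19 g(19,-15)=171 g(19,-13)=969 g(19,-11)=3876 g(19,-9)=11628 g(19,-7)=27131 g(19,-5)=50369 g(19,-3)=75411 g(19,-1)=91409 g(19,1)=88502 g(19,3)=63954 g(19,5)=23256
t=20: g(20,-20)=1 g(20,-18)=20 g(20,-16)=190 g(20,-14)=1140 g(20,-12)=4845 g(20,-10)=15504 g(20,-8)=38759 g(20,-6)=77500 g(20,-4)=125780 g(20,-2)=166820 g(20,0)=179911 g(20,2)=152456 g(20,4)=87210
Paths never hitting 6: Σ_s g(20,s) = 850136
Paths hitting 6: 2^20 - 850136 = 198440
P = 198440/1048576 = 24805/131072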